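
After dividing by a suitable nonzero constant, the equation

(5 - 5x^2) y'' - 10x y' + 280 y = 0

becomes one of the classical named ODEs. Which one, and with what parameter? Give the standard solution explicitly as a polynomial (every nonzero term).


All three coefficients share the factor 5; dividing through by 5 gives  (1 - x^2) y'' - 2x y' + 56 y = 0.
This matches the Legendre equation (1 - x^2) y'' - 2x y' + n(n+1) y = 0 (note the -2x y' term) with n(n+1) = 56, so n = 7; the polynomial solution is P_7(x).
With y = sum_k a_k x^k, matching x^k gives (k+2)(k+1) a_{k+2} = [k(k+1) - n(n+1)] a_k = (k - 7)(k + 8) a_k. The right side vanishes at k = 7, so the series with the parity of 7 terminates at degree 7.
Standard normalization (P_n(1) = 1): leading coefficient (2n)!/(2^n (n!)^2) = 87178291200/(128*25401600) = 429/16, so a_7 = 429/16. Work downward with a_k = (k+1)(k+2) a_{k+2} / ((k - 7)(k + 8)):
  a_5 = (6)(7)(429/16) / ((5 - 7)(5 + 8)) = (9009/8)/(-26) = -693/16
  a_3 = (4)(5)(-693/16) / ((3 - 7)(3 + 8)) = (-3465/4)/(-44) = 315/16
  a_1 = (2)(3)(315/16) / ((1 - 7)(1 + 8)) = (945/8)/(-54) = -35/16
Hence P_7(x) = 429 x^7/16 - 693 x^5/16 + 315 x^3/16 - 35 x/16.

P_7(x); series = 429 x^7/16 - 693 x^5/16 + 315 x^3/16 - 35 x/16


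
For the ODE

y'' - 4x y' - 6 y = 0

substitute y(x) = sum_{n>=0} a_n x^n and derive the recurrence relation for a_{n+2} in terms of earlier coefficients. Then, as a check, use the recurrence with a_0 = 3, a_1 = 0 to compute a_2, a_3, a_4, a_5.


Substitute y = sum_n a_n x^n.
y''(x) has coefficient (n+2)(n+1) a_{n+2} at x^n;
-4 x y'(x) has coefficient -4 n a_n at x^n (shift);
-6 y(x) has coefficient -6 a_n at x^n.
Matching x^n: (n+2)(n+1) a_{n+2} + (-4n - 6) a_n = 0.
Thus a_{n+2} = (4n + 6) / ((n+1)(n+2)) * a_n.

Check with a_0 = 3, a_1 = 0 (apply the recurrence for n = 0, 1, 2, 3): a_0 = 3, a_1 = 0, a_2 = 9, a_3 = 0, a_4 = 21/2, a_5 = 0.

a_(n+2) = (4n + 6) / ((n+1)(n+2)) * a_n; check: a_0 = 3, a_1 = 0, a_2 = 9, a_3 = 0, a_4 = 21/2, a_5 = 0


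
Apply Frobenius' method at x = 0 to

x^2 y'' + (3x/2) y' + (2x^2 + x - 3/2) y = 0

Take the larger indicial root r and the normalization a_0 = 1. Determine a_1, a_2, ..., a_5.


Write in Frobenius form y'' + (p(x)/x) y' + (q(x)/x^2) y = 0:
  p(x) = 3/2,  q(x) = 2x^2 + x - 3/2.
Indicial equation: r(r-1) + (3/2) r + (-3/2) = 0 -> roots r_1 = 1, r_2 = -3/2.
Take r = r_1 = 1. Let y(x) = x^r sum_{n>=0} a_n x^n with a_0 = 1.
Substitute y = x^r sum a_n x^n and match x^{r+n}. The recurrence is
  D(n) a_n + 1 a_{n-1} + 2 a_{n-2} = 0,  where D(n) = (r+n)(r+n-1) + (3/2)(r+n) + (-3/2).
  a_n = [-1 a_{n-1} - 2 a_{n-2}] / D(n).
Since the indicial polynomial factors as (r - r_1)(r - r_2), D(n) = (r_1 + n - r_1)(r_1 + n - r_2) = n(n + 5/2).
Evaluating step by step (a_0 = 1):
  n = 1: D(1) = 1(1 + 5/2) = 7/2; numerator = -1(1) = -1; a_1 = (-1)/(7/2) = -2/7
  n = 2: D(2) = 2(2 + 5/2) = 9; numerator = -1(-2/7) - 2(1) = -12/7; a_2 = (-12/7)/(9) = -4/21
  n = 3: D(3) = 3(3 + 5/2) = 33/2; numerator = -1(-4/21) - 2(-2/7) = 16/21; a_3 = (16/21)/(33/2) = 32/693
  n = 4: D(4) = 4(4 + 5/2) = 26; numerator = -1(32/693) - 2(-4/21) = 232/693; a_4 = (232/693)/(26) = 116/9009
  n = 5: D(5) = 5(5 + 5/2) = 75/2; numerator = -1(116/9009) - 2(32/693) = -316/3003; a_5 = (-316/3003)/(75/2) = -632/225225

r = 1; a_0 = 1; a_1 = -2/7; a_2 = -4/21; a_3 = 32/693; a_4 = 116/9009; a_5 = -632/225225


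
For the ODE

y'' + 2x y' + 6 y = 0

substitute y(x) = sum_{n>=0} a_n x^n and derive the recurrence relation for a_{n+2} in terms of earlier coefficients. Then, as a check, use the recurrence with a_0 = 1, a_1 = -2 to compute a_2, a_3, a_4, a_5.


Substitute y = sum_n a_n x^n.
y''(x) has coefficient (n+2)(n+1) a_{n+2} at x^n;
2 x y'(x) has coefficient 2 n a_n at x^n (shift);
6 y(x) has coefficient 6 a_n at x^n.
Matching x^n: (n+2)(n+1) a_{n+2} + (2n + 6) a_n = 0.
Thus a_{n+2} = (-2n - 6) / ((n+1)(n+2)) * a_n.

Check with a_0 = 1, a_1 = -2 (apply the recurrence for n = 0, 1, 2, 3): a_0 = 1, a_1 = -2, a_2 = -3, a_3 = 8/3, a_4 = 5/2, a_5 = -8/5.

a_(n+2) = (-2n - 6) / ((n+1)(n+2)) * a_n; check: a_0 = 1, a_1 = -2, a_2 = -3, a_3 = 8/3, a_4 = 5/2, a_5 = -8/5


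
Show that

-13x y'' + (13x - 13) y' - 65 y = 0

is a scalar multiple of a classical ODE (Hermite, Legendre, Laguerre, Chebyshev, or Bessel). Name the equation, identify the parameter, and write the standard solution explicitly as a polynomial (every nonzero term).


All three coefficients share the factor -13; dividing through by -13 gives  x y'' + (1 - x) y' + 5 y = 0.
This matches the Laguerre equation x y'' + (1 - x) y' + n y = 0 with n = 5; the polynomial solution is L_5(x).
With y = sum_k a_k x^k, matching x^k gives (k+1)k a_{k+1} + (k+1) a_{k+1} - k a_k + n a_k = 0, i.e. (k+1)^2 a_{k+1} = (k - n) a_k = (k - 5) a_k. The right side vanishes at k = 5, so the series terminates at degree 5.
Standard normalization L_n(0) = 1 gives a_0 = 1. Work upward with a_{k+1} = (k - 5) a_k / (k+1)^2:
  a_1 = (0 - 5)(1) / 1^2 = -5/1 = -5
  a_2 = (1 - 5)(-5) / 2^2 = 20/4 = 5
  a_3 = (2 - 5)(5) / 3^2 = -15/9 = -5/3
  a_4 = (3 - 5)(-5/3) / 4^2 = (10/3)/16 = 5/24
  a_5 = (4 - 5)(5/24) / 5^2 = (-5/24)/25 = -1/120
Hence L_5(x) = -x^5/120 + 5 x^4/24 - 5 x^3/3 + 5 x^2 - 5 x + 1.

L_5(x); series = -x^5/120 + 5 x^4/24 - 5 x^3/3 + 5 x^2 - 5 x + 1


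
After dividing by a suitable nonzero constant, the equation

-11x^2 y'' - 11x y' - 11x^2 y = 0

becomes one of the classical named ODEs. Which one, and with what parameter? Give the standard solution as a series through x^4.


All three coefficients share the factor -11; dividing through by -11 gives  x^2 y'' + x y' + x^2 y = 0.
This matches the Bessel equation x^2 y'' + x y' + (x^2 - nu^2) y = 0 with nu^2 = 0, so nu = 0; the solution bounded at x = 0 is J_0(x).
Frobenius at x = 0: indicial roots ±nu; for r = nu the recurrence k(k + 2nu) c_k = -c_{k-2} gives the standard series J_nu(x) = sum_{k>=0} (-1)^k / (k! (k+nu)!) (x/2)^(2k+nu). Evaluate the first 3 terms:
  k = 0: (-1)^0 / (0! * 0! * 2^0) x^0 = 1/(1*1*1) x^0 = (1) x^0
  k = 1: (-1)^1 / (1! * 1! * 2^2) x^2 = -1/(1*1*4) x^2 = (-1/4) x^2
  k = 2: (-1)^2 / (2! * 2! * 2^4) x^4 = 1/(2*2*16) x^4 = (1/64) x^4
Hence J_0(x) = x^4/64 - x^2/4 + 1 + ....

J_0(x); series = x^4/64 - x^2/4 + 1


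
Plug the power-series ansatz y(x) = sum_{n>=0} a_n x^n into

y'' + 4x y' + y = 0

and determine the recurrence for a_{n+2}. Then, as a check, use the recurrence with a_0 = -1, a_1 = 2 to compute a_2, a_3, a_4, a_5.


Substitute y = sum_n a_n x^n.
y''(x) has coefficient (n+2)(n+1) a_{n+2} at x^n;
4 x y'(x) has coefficient 4 n a_n at x^n (shift);
y(x) has coefficient 1 a_n at x^n.
Matching x^n: (n+2)(n+1) a_{n+2} + (4n + 1) a_n = 0.
Thus a_{n+2} = (-4n - 1) / ((n+1)(n+2)) * a_n.

Check with a_0 = -1, a_1 = 2 (apply the recurrence for n = 0, 1, 2, 3): a_0 = -1, a_1 = 2, a_2 = 1/2, a_3 = -5/3, a_4 = -3/8, a_5 = 13/12.

a_(n+2) = (-4n - 1) / ((n+1)(n+2)) * a_n; check: a_0 = -1, a_1 = 2, a_2 = 1/2, a_3 = -5/3, a_4 = -3/8, a_5 = 13/12


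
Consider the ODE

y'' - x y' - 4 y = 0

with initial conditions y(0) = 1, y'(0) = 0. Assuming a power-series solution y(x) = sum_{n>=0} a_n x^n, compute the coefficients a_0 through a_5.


Ansatz: y(x) = sum_{n>=0} a_n x^n, so y'(x) = sum_{n>=1} n a_n x^(n-1) and y''(x) = sum_{n>=2} n(n-1) a_n x^(n-2).
Substitute into P(x) y'' + Q(x) y' + R(x) y = 0 with P(x) = 1, Q(x) = -x, R(x) = -4, and match powers of x.
Initial conditions: a_0 = 1, a_1 = 0.
Setting the coefficient of each power of x to zero and solving order by order (substituting the coefficients already found):
  x^0: 2 a_2 - 4 a_0 = 0  ->  2 a_2 = 4 a_0 = 4  ->  a_2 = 2
  x^1: 6 a_3 - 5 a_1 = 0  ->  6 a_3 = 5 a_1 = 0  ->  a_3 = 0
  x^2: 12 a_4 - 6 a_2 = 0  ->  12 a_4 = 6 a_2 = 12  ->  a_4 = 1
  x^3: 20 a_5 - 7 a_3 = 0  ->  20 a_5 = 7 a_3 = 0  ->  a_5 = 0
Truncated series: y(x) = 1 + 2 x^2 + x^4 + O(x^6).

a_0 = 1; a_1 = 0; a_2 = 2; a_3 = 0; a_4 = 1; a_5 = 0


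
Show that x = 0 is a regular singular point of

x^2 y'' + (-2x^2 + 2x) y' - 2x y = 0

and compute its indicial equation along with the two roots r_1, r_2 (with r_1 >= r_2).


Divide by x^2 to reach normal form y'' + P_1(x) y' + P_2(x) y = 0 with P_1(x) = -2 + 2/x and P_2(x) = -2/x.
x = 0 is a singular point because the y'-coefficient -2 + 2/x has a pole at x = 0 and the y-coefficient -2/x has a pole at x = 0.
It is a regular singular point because x P_1(x) = p(x) = 2 - 2x and x^2 P_2(x) = q(x) = -2x are polynomials, hence analytic at x = 0.
p(0) = 2,  q(0) = 0.
Indicial equation: r(r-1) + p(0) r + q(0) = 0, i.e. r^2 + (p(0) - 1) r + q(0) = 0, i.e. r^2 + 1 r = 0.
Discriminant: (1)^2 - 4(0) = 1, so r = (-1 ± 1)/2.
Solving: r_1 = 0, r_2 = -1.

indicial: r^2 + 1 r = 0; roots r_1 = 0, r_2 = -1


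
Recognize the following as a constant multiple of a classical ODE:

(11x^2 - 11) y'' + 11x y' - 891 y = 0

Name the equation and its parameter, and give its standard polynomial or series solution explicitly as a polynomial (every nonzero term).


All three coefficients share the factor -11; dividing through by -11 gives  (1 - x^2) y'' - x y' + 81 y = 0.
This matches the Chebyshev equation (1 - x^2) y'' - x y' + n^2 y = 0 (note the -x y' term, not -2x y') with n^2 = 81, so n = 9; the polynomial solution is T_9(x).
With y = sum_k a_k x^k, matching x^k gives (k+2)(k+1) a_{k+2} = (k^2 - n^2) a_k = (k - 9)(k + 9) a_k. The right side vanishes at k = 9, so the series with the parity of 9 terminates at degree 9.
Standard normalization: leading coefficient of T_n is 2^(n-1), so a_9 = 2^8 = 256. Work downward with a_k = (k+1)(k+2) a_{k+2} / ((k - 9)(k + 9)):
  a_7 = (8)(9)(256) / ((7 - 9)(7 + 9)) = 18432/(-32) = -576
  a_5 = (6)(7)(-576) / ((5 - 9)(5 + 9)) = -24192/(-56) = 432
  a_3 = (4)(5)(432) / ((3 - 9)(3 + 9)) = 8640/(-72) = -120
  a_1 = (2)(3)(-120) / ((1 - 9)(1 + 9)) = -720/(-80) = 9
Hence T_9(x) = 256 x^9 - 576 x^7 + 432 x^5 - 120 x^3 + 9 x.

T_9(x); series = 256 x^9 - 576 x^7 + 432 x^5 - 120 x^3 + 9 x


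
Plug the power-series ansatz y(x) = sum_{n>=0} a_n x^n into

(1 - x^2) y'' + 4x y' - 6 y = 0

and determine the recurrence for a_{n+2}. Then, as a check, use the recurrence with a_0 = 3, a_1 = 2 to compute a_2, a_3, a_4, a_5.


Substitute y = sum_n a_n x^n.
(1 - 1 x^2) y'' contributes (n+2)(n+1) a_{n+2} - n(n-1) a_n at x^n.
4 x y'(x) contributes 4 n a_n at x^n.
-6 y(x) contributes -6 a_n at x^n.
Matching x^n: (n+2)(n+1) a_{n+2} + (-n(n-1) + 4 n - 6) a_n = 0.
Thus a_{n+2} = (n(n-1) - 4 n + 6) / ((n+1)(n+2)) * a_n.

Check with a_0 = 3, a_1 = 2 (apply the recurrence for n = 0, 1, 2, 3): a_0 = 3, a_1 = 2, a_2 = 9, a_3 = 2/3, a_4 = 0, a_5 = 0.

a_(n+2) = (n(n-1) - 4 n + 6) / ((n+1)(n+2)) * a_n; check: a_0 = 3, a_1 = 2, a_2 = 9, a_3 = 2/3, a_4 = 0, a_5 = 0


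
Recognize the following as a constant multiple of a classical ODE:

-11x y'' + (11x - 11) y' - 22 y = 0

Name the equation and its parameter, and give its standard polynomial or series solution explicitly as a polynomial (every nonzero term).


All three coefficients share the factor -11; dividing through by -11 gives  x y'' + (1 - x) y' + 2 y = 0.
This matches the Laguerre equation x y'' + (1 - x) y' + n y = 0 with n = 2; the polynomial solution is L_2(x).
With y = sum_k a_k x^k, matching x^k gives (k+1)k a_{k+1} + (k+1) a_{k+1} - k a_k + n a_k = 0, i.e. (k+1)^2 a_{k+1} = (k - n) a_k = (k - 2) a_k. The right side vanishes at k = 2, so the series terminates at degree 2.
Standard normalization L_n(0) = 1 gives a_0 = 1. Work upward with a_{k+1} = (k - 2) a_k / (k+1)^2:
  a_1 = (0 - 2)(1) / 1^2 = -2/1 = -2
  a_2 = (1 - 2)(-2) / 2^2 = 2/4 = 1/2
Hence L_2(x) = x^2/2 - 2 x + 1.

L_2(x); series = x^2/2 - 2 x + 1


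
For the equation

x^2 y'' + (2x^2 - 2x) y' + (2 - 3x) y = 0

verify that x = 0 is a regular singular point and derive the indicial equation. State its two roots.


Divide by x^2 to reach normal form y'' + P_1(x) y' + P_2(x) y = 0 with P_1(x) = 2 - 2/x and P_2(x) = -3/x + 2/x^2.
x = 0 is a singular point because the y'-coefficient 2 - 2/x has a pole at x = 0 and the y-coefficient -3/x + 2/x^2 has a pole at x = 0.
It is a regular singular point because x P_1(x) = p(x) = 2x - 2 and x^2 P_2(x) = q(x) = 2 - 3x are polynomials, hence analytic at x = 0.
p(0) = -2,  q(0) = 2.
Indicial equation: r(r-1) + p(0) r + q(0) = 0, i.e. r^2 + (p(0) - 1) r + q(0) = 0, i.e. r^2 - 3 r + 2 = 0.
Discriminant: (-3)^2 - 4(2) = 1, so r = (3 ± 1)/2.
Solving: r_1 = 2, r_2 = 1.

indicial: r^2 - 3 r + 2 = 0; roots r_1 = 2, r_2 = 1


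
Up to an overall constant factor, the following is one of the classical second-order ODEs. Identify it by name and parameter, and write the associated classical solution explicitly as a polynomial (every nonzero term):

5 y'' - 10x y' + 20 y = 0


All three coefficients share the factor 5; dividing through by 5 gives  y'' - 2x y' + 4 y = 0.
This matches the Hermite equation y'' - 2x y' + 2n y = 0 with 2n = 4, so n = 2; the polynomial solution is H_2(x).
With y = sum_k a_k x^k, matching x^k gives (k+2)(k+1) a_{k+2} = 2(k - n) a_k = 2(k - 2) a_k. The right side vanishes at k = 2, so the series with the parity of 2 terminates at degree 2.
Standard normalization: leading coefficient of H_n is 2^n, so a_2 = 2^2 = 4. Work downward with a_k = (k+1)(k+2) a_{k+2} / (2(k - n)):
  a_0 = (1)(2)(4) / (2(0 - 2)) = 8/(-4) = -2
Hence H_2(x) = 4 x^2 - 2.

H_2(x); series = 4 x^2 - 2


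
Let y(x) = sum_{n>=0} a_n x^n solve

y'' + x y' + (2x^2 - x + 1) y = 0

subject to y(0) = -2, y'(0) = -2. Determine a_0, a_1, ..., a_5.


Ansatz: y(x) = sum_{n>=0} a_n x^n, so y'(x) = sum_{n>=1} n a_n x^(n-1) and y''(x) = sum_{n>=2} n(n-1) a_n x^(n-2).
Substitute into P(x) y'' + Q(x) y' + R(x) y = 0 with P(x) = 1, Q(x) = x, R(x) = 2x^2 - x + 1, and match powers of x.
Initial conditions: a_0 = -2, a_1 = -2.
Setting the coefficient of each power of x to zero and solving order by order (substituting the coefficients already found):
  x^0: 2 a_2 + a_0 = 0  ->  2 a_2 = -a_0 = 2  ->  a_2 = 1
  x^1: 6 a_3 + 2 a_1 - a_0 = 0  ->  6 a_3 = -2 a_1 + a_0 = 2  ->  a_3 = 1/3
  x^2: 12 a_4 + 3 a_2 - a_1 + 2 a_0 = 0  ->  12 a_4 = -3 a_2 + a_1 - 2 a_0 = -1  ->  a_4 = -1/12
  x^3: 20 a_5 + 4 a_3 - a_2 + 2 a_1 = 0  ->  20 a_5 = -4 a_3 + a_2 - 2 a_1 = 11/3  ->  a_5 = 11/60
Truncated series: y(x) = -2 - 2 x + x^2 + (1/3) x^3 - (1/12) x^4 + (11/60) x^5 + O(x^6).

a_0 = -2; a_1 = -2; a_2 = 1; a_3 = 1/3; a_4 = -1/12; a_5 = 11/60


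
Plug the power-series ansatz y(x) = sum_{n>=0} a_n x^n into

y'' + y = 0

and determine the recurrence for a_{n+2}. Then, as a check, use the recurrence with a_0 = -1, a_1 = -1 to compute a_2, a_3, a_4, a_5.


Substitute y = sum_n a_n x^n into y'' + (const) y = 0.
y''(x) = sum_{n>=0} (n+2)(n+1) a_{n+2} x^n.
The ODE becomes sum_n [(n+2)(n+1) a_{n+2} + 1 a_n] x^n = 0.
Setting each coefficient to zero gives the recurrence:
  (n+2)(n+1) a_{n+2} + 1 a_n = 0,
  a_{n+2} = -1 / ((n+1)(n+2)) a_n.

Check with a_0 = -1, a_1 = -1 (apply the recurrence for n = 0, 1, 2, 3): a_0 = -1, a_1 = -1, a_2 = 1/2, a_3 = 1/6, a_4 = -1/24, a_5 = -1/120.

a_{n+2} = -1/((n+1)(n+2)) * a_n; check: a_0 = -1, a_1 = -1, a_2 = 1/2, a_3 = 1/6, a_4 = -1/24, a_5 = -1/120


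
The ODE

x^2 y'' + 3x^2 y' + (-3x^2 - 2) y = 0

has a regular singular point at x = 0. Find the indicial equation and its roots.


Divide by x^2 to reach normal form y'' + P_1(x) y' + P_2(x) y = 0 with P_1(x) = 3 and P_2(x) = -3 - 2/x^2.
x = 0 is a singular point because the y-coefficient -3 - 2/x^2 has a pole at x = 0.
It is a regular singular point because x P_1(x) = p(x) = 3x and x^2 P_2(x) = q(x) = -3x^2 - 2 are polynomials, hence analytic at x = 0.
p(0) = 0,  q(0) = -2.
Indicial equation: r(r-1) + p(0) r + q(0) = 0, i.e. r^2 + (p(0) - 1) r + q(0) = 0, i.e. r^2 - 1 r - 2 = 0.
Discriminant: (-1)^2 - 4(-2) = 9, so r = (1 ± 3)/2.
Solving: r_1 = 2, r_2 = -1.

indicial: r^2 - 1 r - 2 = 0; roots r_1 = 2, r_2 = -1


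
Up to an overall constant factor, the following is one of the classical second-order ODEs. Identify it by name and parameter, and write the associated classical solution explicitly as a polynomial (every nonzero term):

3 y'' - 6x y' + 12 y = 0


All three coefficients share the factor 3; dividing through by 3 gives  y'' - 2x y' + 4 y = 0.
This matches the Hermite equation y'' - 2x y' + 2n y = 0 with 2n = 4, so n = 2; the polynomial solution is H_2(x).
With y = sum_k a_k x^k, matching x^k gives (k+2)(k+1) a_{k+2} = 2(k - n) a_k = 2(k - 2) a_k. The right side vanishes at k = 2, so the series with the parity of 2 terminates at degree 2.
Standard normalization: leading coefficient of H_n is 2^n, so a_2 = 2^2 = 4. Work downward with a_k = (k+1)(k+2) a_{k+2} / (2(k - n)):
  a_0 = (1)(2)(4) / (2(0 - 2)) = 8/(-4) = -2
Hence H_2(x) = 4 x^2 - 2.

H_2(x); series = 4 x^2 - 2


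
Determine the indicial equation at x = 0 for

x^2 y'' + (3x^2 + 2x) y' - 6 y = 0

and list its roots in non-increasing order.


Divide by x^2 to reach normal form y'' + P_1(x) y' + P_2(x) y = 0 with P_1(x) = 3 + 2/x and P_2(x) = -6/x^2.
x = 0 is a singular point because the y'-coefficient 3 + 2/x has a pole at x = 0 and the y-coefficient -6/x^2 has a pole at x = 0.
It is a regular singular point because x P_1(x) = p(x) = 3x + 2 and x^2 P_2(x) = q(x) = -6 are polynomials, hence analytic at x = 0.
p(0) = 2,  q(0) = -6.
Indicial equation: r(r-1) + p(0) r + q(0) = 0, i.e. r^2 + (p(0) - 1) r + q(0) = 0, i.e. r^2 + 1 r - 6 = 0.
Discriminant: (1)^2 - 4(-6) = 25, so r = (-1 ± 5)/2.
Solving: r_1 = 2, r_2 = -3.

indicial: r^2 + 1 r - 6 = 0; roots r_1 = 2, r_2 = -3


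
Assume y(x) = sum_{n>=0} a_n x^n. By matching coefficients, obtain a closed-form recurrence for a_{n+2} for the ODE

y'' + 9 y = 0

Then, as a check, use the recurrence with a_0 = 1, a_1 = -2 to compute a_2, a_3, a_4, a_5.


Substitute y = sum_n a_n x^n into y'' + (const) y = 0.
y''(x) = sum_{n>=0} (n+2)(n+1) a_{n+2} x^n.
The ODE becomes sum_n [(n+2)(n+1) a_{n+2} + 9 a_n] x^n = 0.
Setting each coefficient to zero gives the recurrence:
  (n+2)(n+1) a_{n+2} + 9 a_n = 0,
  a_{n+2} = -9 / ((n+1)(n+2)) a_n.

Check with a_0 = 1, a_1 = -2 (apply the recurrence for n = 0, 1, 2, 3): a_0 = 1, a_1 = -2, a_2 = -9/2, a_3 = 3, a_4 = 27/8, a_5 = -27/20.

a_{n+2} = -9/((n+1)(n+2)) * a_n; check: a_0 = 1, a_1 = -2, a_2 = -9/2, a_3 = 3, a_4 = 27/8, a_5 = -27/20


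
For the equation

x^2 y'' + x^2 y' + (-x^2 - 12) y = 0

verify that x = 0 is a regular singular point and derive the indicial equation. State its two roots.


Divide by x^2 to reach normal form y'' + P_1(x) y' + P_2(x) y = 0 with P_1(x) = 1 and P_2(x) = -1 - 12/x^2.
x = 0 is a singular point because the y-coefficient -1 - 12/x^2 has a pole at x = 0.
It is a regular singular point because x P_1(x) = p(x) = x and x^2 P_2(x) = q(x) = -x^2 - 12 are polynomials, hence analytic at x = 0.
p(0) = 0,  q(0) = -12.
Indicial equation: r(r-1) + p(0) r + q(0) = 0, i.e. r^2 + (p(0) - 1) r + q(0) = 0, i.e. r^2 - 1 r - 12 = 0.
Discriminant: (-1)^2 - 4(-12) = 49, so r = (1 ± 7)/2.
Solving: r_1 = 4, r_2 = -3.

indicial: r^2 - 1 r - 12 = 0; roots r_1 = 4, r_2 = -3


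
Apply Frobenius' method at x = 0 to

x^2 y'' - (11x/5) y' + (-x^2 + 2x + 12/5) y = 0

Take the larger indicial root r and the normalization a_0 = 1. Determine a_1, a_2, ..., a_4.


Write in Frobenius form y'' + (p(x)/x) y' + (q(x)/x^2) y = 0:
  p(x) = -11/5,  q(x) = -x^2 + 2x + 12/5.
Indicial equation: r(r-1) + (-11/5) r + (12/5) = 0 -> roots r_1 = 2, r_2 = 6/5.
Take r = r_1 = 2. Let y(x) = x^r sum_{n>=0} a_n x^n with a_0 = 1.
Substitute y = x^r sum a_n x^n and match x^{r+n}. The recurrence is
  D(n) a_n + 2 a_{n-1} - 1 a_{n-2} = 0,  where D(n) = (r+n)(r+n-1) + (-11/5)(r+n) + (12/5).
  a_n = [-2 a_{n-1} + 1 a_{n-2}] / D(n).
Since the indicial polynomial factors as (r - r_1)(r - r_2), D(n) = (r_1 + n - r_1)(r_1 + n - r_2) = n(n + 4/5).
Evaluating step by step (a_0 = 1):
  n = 1: D(1) = 1(1 + 4/5) = 9/5; numerator = -2(1) = -2; a_1 = (-2)/(9/5) = -10/9
  n = 2: D(2) = 2(2 + 4/5) = 28/5; numerator = -2(-10/9) + 1(1) = 29/9; a_2 = (29/9)/(28/5) = 145/252
  n = 3: D(3) = 3(3 + 4/5) = 57/5; numerator = -2(145/252) + 1(-10/9) = -95/42; a_3 = (-95/42)/(57/5) = -25/126
  n = 4: D(4) = 4(4 + 4/5) = 96/5; numerator = -2(-25/126) + 1(145/252) = 35/36; a_4 = (35/36)/(96/5) = 175/3456

r = 2; a_0 = 1; a_1 = -10/9; a_2 = 145/252; a_3 = -25/126; a_4 = 175/3456


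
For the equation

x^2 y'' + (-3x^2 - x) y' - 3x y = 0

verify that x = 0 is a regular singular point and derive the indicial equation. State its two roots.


Divide by x^2 to reach normal form y'' + P_1(x) y' + P_2(x) y = 0 with P_1(x) = -3 - 1/x and P_2(x) = -3/x.
x = 0 is a singular point because the y'-coefficient -3 - 1/x has a pole at x = 0 and the y-coefficient -3/x has a pole at x = 0.
It is a regular singular point because x P_1(x) = p(x) = -3x - 1 and x^2 P_2(x) = q(x) = -3x are polynomials, hence analytic at x = 0.
p(0) = -1,  q(0) = 0.
Indicial equation: r(r-1) + p(0) r + q(0) = 0, i.e. r^2 + (p(0) - 1) r + q(0) = 0, i.e. r^2 - 2 r = 0.
Discriminant: (-2)^2 - 4(0) = 4, so r = (2 ± 2)/2.
Solving: r_1 = 2, r_2 = 0.

indicial: r^2 - 2 r = 0; roots r_1 = 2, r_2 = 0


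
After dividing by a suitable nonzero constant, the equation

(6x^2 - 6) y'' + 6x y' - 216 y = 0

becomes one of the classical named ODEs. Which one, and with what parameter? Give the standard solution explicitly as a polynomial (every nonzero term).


All three coefficients share the factor -6; dividing through by -6 gives  (1 - x^2) y'' - x y' + 36 y = 0.
This matches the Chebyshev equation (1 - x^2) y'' - x y' + n^2 y = 0 (note the -x y' term, not -2x y') with n^2 = 36, so n = 6; the polynomial solution is T_6(x).
With y = sum_k a_k x^k, matching x^k gives (k+2)(k+1) a_{k+2} = (k^2 - n^2) a_k = (k - 6)(k + 6) a_k. The right side vanishes at k = 6, so the series with the parity of 6 terminates at degree 6.
Standard normalization: leading coefficient of T_n is 2^(n-1), so a_6 = 2^5 = 32. Work downward with a_k = (k+1)(k+2) a_{k+2} / ((k - 6)(k + 6)):
  a_4 = (5)(6)(32) / ((4 - 6)(4 + 6)) = 960/(-20) = -48
  a_2 = (3)(4)(-48) / ((2 - 6)(2 + 6)) = -576/(-32) = 18
  a_0 = (1)(2)(18) / ((0 - 6)(0 + 6)) = 36/(-36) = -1
Hence T_6(x) = 32 x^6 - 48 x^4 + 18 x^2 - 1.

T_6(x); series = 32 x^6 - 48 x^4 + 18 x^2 - 1


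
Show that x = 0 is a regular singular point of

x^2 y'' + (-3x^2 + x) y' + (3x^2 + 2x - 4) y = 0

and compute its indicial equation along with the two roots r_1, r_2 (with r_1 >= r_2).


Divide by x^2 to reach normal form y'' + P_1(x) y' + P_2(x) y = 0 with P_1(x) = -3 + 1/x and P_2(x) = 3 + 2/x - 4/x^2.
x = 0 is a singular point because the y'-coefficient -3 + 1/x has a pole at x = 0 and the y-coefficient 3 + 2/x - 4/x^2 has a pole at x = 0.
It is a regular singular point because x P_1(x) = p(x) = 1 - 3x and x^2 P_2(x) = q(x) = 3x^2 + 2x - 4 are polynomials, hence analytic at x = 0.
p(0) = 1,  q(0) = -4.
Indicial equation: r(r-1) + p(0) r + q(0) = 0, i.e. r^2 + (p(0) - 1) r + q(0) = 0, i.e. r^2 - 4 = 0.
Discriminant: (0)^2 - 4(-4) = 16, so r = (0 ± 4)/2.
Solving: r_1 = 2, r_2 = -2.

indicial: r^2 - 4 = 0; roots r_1 = 2, r_2 = -2


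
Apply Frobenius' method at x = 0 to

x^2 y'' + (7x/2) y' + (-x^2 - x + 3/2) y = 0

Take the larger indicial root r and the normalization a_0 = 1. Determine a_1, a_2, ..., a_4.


Write in Frobenius form y'' + (p(x)/x) y' + (q(x)/x^2) y = 0:
  p(x) = 7/2,  q(x) = -x^2 - x + 3/2.
Indicial equation: r(r-1) + (7/2) r + (3/2) = 0 -> roots r_1 = -1, r_2 = -3/2.
Take r = r_1 = -1. Let y(x) = x^r sum_{n>=0} a_n x^n with a_0 = 1.
Substitute y = x^r sum a_n x^n and match x^{r+n}. The recurrence is
  D(n) a_n - 1 a_{n-1} - 1 a_{n-2} = 0,  where D(n) = (r+n)(r+n-1) + (7/2)(r+n) + (3/2).
  a_n = [1 a_{n-1} + 1 a_{n-2}] / D(n).
Since the indicial polynomial factors as (r - r_1)(r - r_2), D(n) = (r_1 + n - r_1)(r_1 + n - r_2) = n(n + 1/2).
Evaluating step by step (a_0 = 1):
  n = 1: D(1) = 1(1 + 1/2) = 3/2; numerator = 1(1) = 1; a_1 = (1)/(3/2) = 2/3
  n = 2: D(2) = 2(2 + 1/2) = 5; numerator = 1(2/3) + 1(1) = 5/3; a_2 = (5/3)/(5) = 1/3
  n = 3: D(3) = 3(3 + 1/2) = 21/2; numerator = 1(1/3) + 1(2/3) = 1; a_3 = (1)/(21/2) = 2/21
  n = 4: D(4) = 4(4 + 1/2) = 18; numerator = 1(2/21) + 1(1/3) = 3/7; a_4 = (3/7)/(18) = 1/42

r = -1; a_0 = 1; a_1 = 2/3; a_2 = 1/3; a_3 = 2/21; a_4 = 1/42


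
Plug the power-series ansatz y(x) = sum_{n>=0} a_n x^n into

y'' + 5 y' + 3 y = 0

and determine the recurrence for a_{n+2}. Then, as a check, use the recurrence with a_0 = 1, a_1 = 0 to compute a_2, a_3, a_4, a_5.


Substitute y = sum_n a_n x^n.
y''(x) has coefficient (n+2)(n+1) a_{n+2} at x^n;
5 y'(x) has coefficient 5 (n+1) a_{n+1} at x^n;
3 y(x) has coefficient 3 a_n at x^n.
Matching x^n: (n+2)(n+1) a_{n+2} + 5 (n+1) a_{n+1} + 3 a_n = 0.
Thus a_{n+2} = [-5 (n+1) a_{n+1} - 3 a_n] / ((n+1)(n+2)).

Check with a_0 = 1, a_1 = 0 (apply the recurrence for n = 0, 1, 2, 3): a_0 = 1, a_1 = 0, a_2 = -3/2, a_3 = 5/2, a_4 = -11/4, a_5 = 19/8.

a_(n+2) = [-5 (n+1) a_(n+1) - 3 a_n] / ((n+1)(n+2)); check: a_0 = 1, a_1 = 0, a_2 = -3/2, a_3 = 5/2, a_4 = -11/4, a_5 = 19/8


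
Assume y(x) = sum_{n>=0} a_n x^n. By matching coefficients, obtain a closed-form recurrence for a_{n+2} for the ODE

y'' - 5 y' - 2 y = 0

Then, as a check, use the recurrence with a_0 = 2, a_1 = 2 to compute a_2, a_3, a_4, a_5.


Substitute y = sum_n a_n x^n.
y''(x) has coefficient (n+2)(n+1) a_{n+2} at x^n;
-5 y'(x) has coefficient -5 (n+1) a_{n+1} at x^n;
-2 y(x) has coefficient -2 a_n at x^n.
Matching x^n: (n+2)(n+1) a_{n+2} - 5 (n+1) a_{n+1} - 2 a_n = 0.
Thus a_{n+2} = [5 (n+1) a_{n+1} + 2 a_n] / ((n+1)(n+2)).

Check with a_0 = 2, a_1 = 2 (apply the recurrence for n = 0, 1, 2, 3): a_0 = 2, a_1 = 2, a_2 = 7, a_3 = 37/3, a_4 = 199/12, a_5 = 1069/60.

a_(n+2) = [5 (n+1) a_(n+1) + 2 a_n] / ((n+1)(n+2)); check: a_0 = 2, a_1 = 2, a_2 = 7, a_3 = 37/3, a_4 = 199/12, a_5 = 1069/60


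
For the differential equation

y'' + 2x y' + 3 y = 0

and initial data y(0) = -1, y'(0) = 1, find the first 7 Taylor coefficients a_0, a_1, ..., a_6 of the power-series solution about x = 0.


Ansatz: y(x) = sum_{n>=0} a_n x^n, so y'(x) = sum_{n>=1} n a_n x^(n-1) and y''(x) = sum_{n>=2} n(n-1) a_n x^(n-2).
Substitute into P(x) y'' + Q(x) y' + R(x) y = 0 with P(x) = 1, Q(x) = 2x, R(x) = 3, and match powers of x.
Initial conditions: a_0 = -1, a_1 = 1.
Setting the coefficient of each power of x to zero and solving order by order (substituting the coefficients already found):
  x^0: 2 a_2 + 3 a_0 = 0  ->  2 a_2 = -3 a_0 = 3  ->  a_2 = 3/2
  x^1: 6 a_3 + 5 a_1 = 0  ->  6 a_3 = -5 a_1 = -5  ->  a_3 = -5/6
  x^2: 12 a_4 + 7 a_2 = 0  ->  12 a_4 = -7 a_2 = -21/2  ->  a_4 = -7/8
  x^3: 20 a_5 + 9 a_3 = 0  ->  20 a_5 = -9 a_3 = 15/2  ->  a_5 = 3/8
  x^4: 30 a_6 + 11 a_4 = 0  ->  30 a_6 = -11 a_4 = 77/8  ->  a_6 = 77/240
Truncated series: y(x) = -1 + x + (3/2) x^2 - (5/6) x^3 - (7/8) x^4 + (3/8) x^5 + (77/240) x^6 + O(x^7).

a_0 = -1; a_1 = 1; a_2 = 3/2; a_3 = -5/6; a_4 = -7/8; a_5 = 3/8; a_6 = 77/240


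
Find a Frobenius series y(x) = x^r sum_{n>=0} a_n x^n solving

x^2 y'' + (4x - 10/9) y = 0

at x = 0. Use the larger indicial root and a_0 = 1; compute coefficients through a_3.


Write in Frobenius form y'' + (p(x)/x) y' + (q(x)/x^2) y = 0:
  p(x) = 0,  q(x) = 4x - 10/9.
Indicial equation: r(r-1) + (0) r + (-10/9) = 0 -> roots r_1 = 5/3, r_2 = -2/3.
Take r = r_1 = 5/3. Let y(x) = x^r sum_{n>=0} a_n x^n with a_0 = 1.
Substitute y = x^r sum a_n x^n and match x^{r+n}. The recurrence is
  D(n) a_n + 4 a_{n-1} = 0,  where D(n) = (r+n)(r+n-1) + (0)(r+n) + (-10/9).
  a_n = -4 / D(n) * a_{n-1}.
Since the indicial polynomial factors as (r - r_1)(r - r_2), D(n) = (r_1 + n - r_1)(r_1 + n - r_2) = n(n + 7/3).
Evaluating step by step (a_0 = 1):
  n = 1: D(1) = 1(1 + 7/3) = 10/3; numerator = -4(1) = -4; a_1 = (-4)/(10/3) = -6/5
  n = 2: D(2) = 2(2 + 7/3) = 26/3; numerator = -4(-6/5) = 24/5; a_2 = (24/5)/(26/3) = 36/65
  n = 3: D(3) = 3(3 + 7/3) = 16; numerator = -4(36/65) = -144/65; a_3 = (-144/65)/(16) = -9/65

r = 5/3; a_0 = 1; a_1 = -6/5; a_2 = 36/65; a_3 = -9/65


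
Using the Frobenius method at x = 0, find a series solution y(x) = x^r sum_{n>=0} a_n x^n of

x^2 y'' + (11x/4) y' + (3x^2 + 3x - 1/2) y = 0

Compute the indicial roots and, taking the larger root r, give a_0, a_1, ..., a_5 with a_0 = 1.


Write in Frobenius form y'' + (p(x)/x) y' + (q(x)/x^2) y = 0:
  p(x) = 11/4,  q(x) = 3x^2 + 3x - 1/2.
Indicial equation: r(r-1) + (11/4) r + (-1/2) = 0 -> roots r_1 = 1/4, r_2 = -2.
Take r = r_1 = 1/4. Let y(x) = x^r sum_{n>=0} a_n x^n with a_0 = 1.
Substitute y = x^r sum a_n x^n and match x^{r+n}. The recurrence is
  D(n) a_n + 3 a_{n-1} + 3 a_{n-2} = 0,  where D(n) = (r+n)(r+n-1) + (11/4)(r+n) + (-1/2).
  a_n = [-3 a_{n-1} - 3 a_{n-2}] / D(n).
Since the indicial polynomial factors as (r - r_1)(r - r_2), D(n) = (r_1 + n - r_1)(r_1 + n - r_2) = n(n + 9/4).
Evaluating step by step (a_0 = 1):
  n = 1: D(1) = 1(1 + 9/4) = 13/4; numerator = -3(1) = -3; a_1 = (-3)/(13/4) = -12/13
  n = 2: D(2) = 2(2 + 9/4) = 17/2; numerator = -3(-12/13) - 3(1) = -3/13; a_2 = (-3/13)/(17/2) = -6/221
  n = 3: D(3) = 3(3 + 9/4) = 63/4; numerator = -3(-6/221) - 3(-12/13) = 630/221; a_3 = (630/221)/(63/4) = 40/221
  n = 4: D(4) = 4(4 + 9/4) = 25; numerator = -3(40/221) - 3(-6/221) = -6/13; a_4 = (-6/13)/(25) = -6/325
  n = 5: D(5) = 5(5 + 9/4) = 145/4; numerator = -3(-6/325) - 3(40/221) = -2694/5525; a_5 = (-2694/5525)/(145/4) = -10776/801125

r = 1/4; a_0 = 1; a_1 = -12/13; a_2 = -6/221; a_3 = 40/221; a_4 = -6/325; a_5 = -10776/801125


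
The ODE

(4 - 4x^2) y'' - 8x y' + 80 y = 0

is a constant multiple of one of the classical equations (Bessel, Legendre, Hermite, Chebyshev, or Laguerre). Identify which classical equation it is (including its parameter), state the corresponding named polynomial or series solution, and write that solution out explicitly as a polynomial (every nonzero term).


All three coefficients share the factor 4; dividing through by 4 gives  (1 - x^2) y'' - 2x y' + 20 y = 0.
This matches the Legendre equation (1 - x^2) y'' - 2x y' + n(n+1) y = 0 (note the -2x y' term) with n(n+1) = 20, so n = 4; the polynomial solution is P_4(x).
With y = sum_k a_k x^k, matching x^k gives (k+2)(k+1) a_{k+2} = [k(k+1) - n(n+1)] a_k = (k - 4)(k + 5) a_k. The right side vanishes at k = 4, so the series with the parity of 4 terminates at degree 4.
Standard normalization (P_n(1) = 1): leading coefficient (2n)!/(2^n (n!)^2) = 40320/(16*576) = 35/8, so a_4 = 35/8. Work downward with a_k = (k+1)(k+2) a_{k+2} / ((k - 4)(k + 5)):
  a_2 = (3)(4)(35/8) / ((2 - 4)(2 + 5)) = (105/2)/(-14) = -15/4
  a_0 = (1)(2)(-15/4) / ((0 - 4)(0 + 5)) = (-15/2)/(-20) = 3/8
Hence P_4(x) = 35 x^4/8 - 15 x^2/4 + 3/8.

P_4(x); series = 35 x^4/8 - 15 x^2/4 + 3/8


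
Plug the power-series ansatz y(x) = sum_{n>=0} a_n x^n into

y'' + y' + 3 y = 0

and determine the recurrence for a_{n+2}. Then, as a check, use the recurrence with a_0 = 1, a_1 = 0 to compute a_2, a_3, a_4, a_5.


Substitute y = sum_n a_n x^n.
y''(x) has coefficient (n+2)(n+1) a_{n+2} at x^n;
y'(x) has coefficient (n+1) a_{n+1} at x^n;
3 y(x) has coefficient 3 a_n at x^n.
Matching x^n: (n+2)(n+1) a_{n+2} + (n+1) a_{n+1} + 3 a_n = 0.
Thus a_{n+2} = [-(n+1) a_{n+1} - 3 a_n] / ((n+1)(n+2)).

Check with a_0 = 1, a_1 = 0 (apply the recurrence for n = 0, 1, 2, 3): a_0 = 1, a_1 = 0, a_2 = -3/2, a_3 = 1/2, a_4 = 1/4, a_5 = -1/8.

a_(n+2) = [-(n+1) a_(n+1) - 3 a_n] / ((n+1)(n+2)); check: a_0 = 1, a_1 = 0, a_2 = -3/2, a_3 = 1/2, a_4 = 1/4, a_5 = -1/8


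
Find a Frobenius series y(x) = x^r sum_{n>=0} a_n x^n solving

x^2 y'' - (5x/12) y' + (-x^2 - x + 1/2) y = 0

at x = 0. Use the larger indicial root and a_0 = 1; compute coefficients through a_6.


Write in Frobenius form y'' + (p(x)/x) y' + (q(x)/x^2) y = 0:
  p(x) = -5/12,  q(x) = -x^2 - x + 1/2.
Indicial equation: r(r-1) + (-5/12) r + (1/2) = 0 -> roots r_1 = 3/4, r_2 = 2/3.
Take r = r_1 = 3/4. Let y(x) = x^r sum_{n>=0} a_n x^n with a_0 = 1.
Substitute y = x^r sum a_n x^n and match x^{r+n}. The recurrence is
  D(n) a_n - 1 a_{n-1} - 1 a_{n-2} = 0,  where D(n) = (r+n)(r+n-1) + (-5/12)(r+n) + (1/2).
  a_n = [1 a_{n-1} + 1 a_{n-2}] / D(n).
Since the indicial polynomial factors as (r - r_1)(r - r_2), D(n) = (r_1 + n - r_1)(r_1 + n - r_2) = n(n + 1/12).
Evaluating step by step (a_0 = 1):
  n = 1: D(1) = 1(1 + 1/12) = 13/12; numerator = 1(1) = 1; a_1 = (1)/(13/12) = 12/13
  n = 2: D(2) = 2(2 + 1/12) = 25/6; numerator = 1(12/13) + 1(1) = 25/13; a_2 = (25/13)/(25/6) = 6/13
  n = 3: D(3) = 3(3 + 1/12) = 37/4; numerator = 1(6/13) + 1(12/13) = 18/13; a_3 = (18/13)/(37/4) = 72/481
  n = 4: D(4) = 4(4 + 1/12) = 49/3; numerator = 1(72/481) + 1(6/13) = 294/481; a_4 = (294/481)/(49/3) = 18/481
  n = 5: D(5) = 5(5 + 1/12) = 305/12; numerator = 1(18/481) + 1(72/481) = 90/481; a_5 = (90/481)/(305/12) = 216/29341
  n = 6: D(6) = 6(6 + 1/12) = 73/2; numerator = 1(216/29341) + 1(18/481) = 1314/29341; a_6 = (1314/29341)/(73/2) = 36/29341

r = 3/4; a_0 = 1; a_1 = 12/13; a_2 = 6/13; a_3 = 72/481; a_4 = 18/481; a_5 = 216/29341; a_6 = 36/29341


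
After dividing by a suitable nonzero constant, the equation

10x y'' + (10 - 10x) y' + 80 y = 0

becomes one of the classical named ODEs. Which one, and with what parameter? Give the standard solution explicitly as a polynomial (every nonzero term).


All three coefficients share the factor 10; dividing through by 10 gives  x y'' + (1 - x) y' + 8 y = 0.
This matches the Laguerre equation x y'' + (1 - x) y' + n y = 0 with n = 8; the polynomial solution is L_8(x).
With y = sum_k a_k x^k, matching x^k gives (k+1)k a_{k+1} + (k+1) a_{k+1} - k a_k + n a_k = 0, i.e. (k+1)^2 a_{k+1} = (k - n) a_k = (k - 8) a_k. The right side vanishes at k = 8, so the series terminates at degree 8.
Standard normalization L_n(0) = 1 gives a_0 = 1. Work upward with a_{k+1} = (k - 8) a_k / (k+1)^2:
  a_1 = (0 - 8)(1) / 1^2 = -8/1 = -8
  a_2 = (1 - 8)(-8) / 2^2 = 56/4 = 14
  a_3 = (2 - 8)(14) / 3^2 = -84/9 = -28/3
  a_4 = (3 - 8)(-28/3) / 4^2 = (140/3)/16 = 35/12
  a_5 = (4 - 8)(35/12) / 5^2 = (-35/3)/25 = -7/15
  a_6 = (5 - 8)(-7/15) / 6^2 = (7/5)/36 = 7/180
  a_7 = (6 - 8)(7/180) / 7^2 = (-7/90)/49 = -1/630
  a_8 = (7 - 8)(-1/630) / 8^2 = (1/630)/64 = 1/40320
Hence L_8(x) = x^8/40320 - x^7/630 + 7 x^6/180 - 7 x^5/15 + 35 x^4/12 - 28 x^3/3 + 14 x^2 - 8 x + 1.

L_8(x); series = x^8/40320 - x^7/630 + 7 x^6/180 - 7 x^5/15 + 35 x^4/12 - 28 x^3/3 + 14 x^2 - 8 x + 1


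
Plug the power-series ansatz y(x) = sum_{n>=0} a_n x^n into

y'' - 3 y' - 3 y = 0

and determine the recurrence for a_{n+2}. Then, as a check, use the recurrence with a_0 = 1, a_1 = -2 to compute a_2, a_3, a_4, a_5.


Substitute y = sum_n a_n x^n.
y''(x) has coefficient (n+2)(n+1) a_{n+2} at x^n;
-3 y'(x) has coefficient -3 (n+1) a_{n+1} at x^n;
-3 y(x) has coefficient -3 a_n at x^n.
Matching x^n: (n+2)(n+1) a_{n+2} - 3 (n+1) a_{n+1} - 3 a_n = 0.
Thus a_{n+2} = [3 (n+1) a_{n+1} + 3 a_n] / ((n+1)(n+2)).

Check with a_0 = 1, a_1 = -2 (apply the recurrence for n = 0, 1, 2, 3): a_0 = 1, a_1 = -2, a_2 = -3/2, a_3 = -5/2, a_4 = -9/4, a_5 = -69/40.

a_(n+2) = [3 (n+1) a_(n+1) + 3 a_n] / ((n+1)(n+2)); check: a_0 = 1, a_1 = -2, a_2 = -3/2, a_3 = -5/2, a_4 = -9/4, a_5 = -69/40


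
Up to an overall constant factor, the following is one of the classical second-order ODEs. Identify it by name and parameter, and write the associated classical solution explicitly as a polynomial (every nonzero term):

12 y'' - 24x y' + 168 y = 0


All three coefficients share the factor 12; dividing through by 12 gives  y'' - 2x y' + 14 y = 0.
This matches the Hermite equation y'' - 2x y' + 2n y = 0 with 2n = 14, so n = 7; the polynomial solution is H_7(x).
With y = sum_k a_k x^k, matching x^k gives (k+2)(k+1) a_{k+2} = 2(k - n) a_k = 2(k - 7) a_k. The right side vanishes at k = 7, so the series with the parity of 7 terminates at degree 7.
Standard normalization: leading coefficient of H_n is 2^n, so a_7 = 2^7 = 128. Work downward with a_k = (k+1)(k+2) a_{k+2} / (2(k - n)):
  a_5 = (6)(7)(128) / (2(5 - 7)) = 5376/(-4) = -1344
  a_3 = (4)(5)(-1344) / (2(3 - 7)) = -26880/(-8) = 3360
  a_1 = (2)(3)(3360) / (2(1 - 7)) = 20160/(-12) = -1680
Hence H_7(x) = 128 x^7 - 1344 x^5 + 3360 x^3 - 1680 x.

H_7(x); series = 128 x^7 - 1344 x^5 + 3360 x^3 - 1680 x


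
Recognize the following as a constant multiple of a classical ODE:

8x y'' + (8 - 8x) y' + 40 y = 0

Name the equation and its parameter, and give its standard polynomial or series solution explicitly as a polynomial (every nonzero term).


All three coefficients share the factor 8; dividing through by 8 gives  x y'' + (1 - x) y' + 5 y = 0.
This matches the Laguerre equation x y'' + (1 - x) y' + n y = 0 with n = 5; the polynomial solution is L_5(x).
With y = sum_k a_k x^k, matching x^k gives (k+1)k a_{k+1} + (k+1) a_{k+1} - k a_k + n a_k = 0, i.e. (k+1)^2 a_{k+1} = (k - n) a_k = (k - 5) a_k. The right side vanishes at k = 5, so the series terminates at degree 5.
Standard normalization L_n(0) = 1 gives a_0 = 1. Work upward with a_{k+1} = (k - 5) a_k / (k+1)^2:
  a_1 = (0 - 5)(1) / 1^2 = -5/1 = -5
  a_2 = (1 - 5)(-5) / 2^2 = 20/4 = 5
  a_3 = (2 - 5)(5) / 3^2 = -15/9 = -5/3
  a_4 = (3 - 5)(-5/3) / 4^2 = (10/3)/16 = 5/24
  a_5 = (4 - 5)(5/24) / 5^2 = (-5/24)/25 = -1/120
Hence L_5(x) = -x^5/120 + 5 x^4/24 - 5 x^3/3 + 5 x^2 - 5 x + 1.

L_5(x); series = -x^5/120 + 5 x^4/24 - 5 x^3/3 + 5 x^2 - 5 x + 1


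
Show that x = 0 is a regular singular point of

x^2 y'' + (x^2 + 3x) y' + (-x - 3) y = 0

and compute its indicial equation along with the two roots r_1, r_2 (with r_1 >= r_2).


Divide by x^2 to reach normal form y'' + P_1(x) y' + P_2(x) y = 0 with P_1(x) = 1 + 3/x and P_2(x) = -1/x - 3/x^2.
x = 0 is a singular point because the y'-coefficient 1 + 3/x has a pole at x = 0 and the y-coefficient -1/x - 3/x^2 has a pole at x = 0.
It is a regular singular point because x P_1(x) = p(x) = x + 3 and x^2 P_2(x) = q(x) = -x - 3 are polynomials, hence analytic at x = 0.
p(0) = 3,  q(0) = -3.
Indicial equation: r(r-1) + p(0) r + q(0) = 0, i.e. r^2 + (p(0) - 1) r + q(0) = 0, i.e. r^2 + 2 r - 3 = 0.
Discriminant: (2)^2 - 4(-3) = 16, so r = (-2 ± 4)/2.
Solving: r_1 = 1, r_2 = -3.

indicial: r^2 + 2 r - 3 = 0; roots r_1 = 1, r_2 = -3


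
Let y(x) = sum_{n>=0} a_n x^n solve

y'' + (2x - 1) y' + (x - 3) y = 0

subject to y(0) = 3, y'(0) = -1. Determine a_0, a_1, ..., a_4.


Ansatz: y(x) = sum_{n>=0} a_n x^n, so y'(x) = sum_{n>=1} n a_n x^(n-1) and y''(x) = sum_{n>=2} n(n-1) a_n x^(n-2).
Substitute into P(x) y'' + Q(x) y' + R(x) y = 0 with P(x) = 1, Q(x) = 2x - 1, R(x) = x - 3, and match powers of x.
Initial conditions: a_0 = 3, a_1 = -1.
Setting the coefficient of each power of x to zero and solving order by order (substituting the coefficients already found):
  x^0: 2 a_2 - a_1 - 3 a_0 = 0  ->  2 a_2 = a_1 + 3 a_0 = 8  ->  a_2 = 4
  x^1: 6 a_3 - 2 a_2 - a_1 + a_0 = 0  ->  6 a_3 = 2 a_2 + a_1 - a_0 = 4  ->  a_3 = 2/3
  x^2: 12 a_4 - 3 a_3 + a_2 + a_1 = 0  ->  12 a_4 = 3 a_3 - a_2 - a_1 = -1  ->  a_4 = -1/12
Truncated series: y(x) = 3 - x + 4 x^2 + (2/3) x^3 - (1/12) x^4 + O(x^5).

a_0 = 3; a_1 = -1; a_2 = 4; a_3 = 2/3; a_4 = -1/12


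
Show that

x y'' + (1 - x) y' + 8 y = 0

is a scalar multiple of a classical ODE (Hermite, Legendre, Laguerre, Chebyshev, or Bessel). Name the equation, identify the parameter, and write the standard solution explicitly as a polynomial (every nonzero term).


The equation is already in a standard form:  x y'' + (1 - x) y' + 8 y = 0.
This matches the Laguerre equation x y'' + (1 - x) y' + n y = 0 with n = 8; the polynomial solution is L_8(x).
With y = sum_k a_k x^k, matching x^k gives (k+1)k a_{k+1} + (k+1) a_{k+1} - k a_k + n a_k = 0, i.e. (k+1)^2 a_{k+1} = (k - n) a_k = (k - 8) a_k. The right side vanishes at k = 8, so the series terminates at degree 8.
Standard normalization L_n(0) = 1 gives a_0 = 1. Work upward with a_{k+1} = (k - 8) a_k / (k+1)^2:
  a_1 = (0 - 8)(1) / 1^2 = -8/1 = -8
  a_2 = (1 - 8)(-8) / 2^2 = 56/4 = 14
  a_3 = (2 - 8)(14) / 3^2 = -84/9 = -28/3
  a_4 = (3 - 8)(-28/3) / 4^2 = (140/3)/16 = 35/12
  a_5 = (4 - 8)(35/12) / 5^2 = (-35/3)/25 = -7/15
  a_6 = (5 - 8)(-7/15) / 6^2 = (7/5)/36 = 7/180
  a_7 = (6 - 8)(7/180) / 7^2 = (-7/90)/49 = -1/630
  a_8 = (7 - 8)(-1/630) / 8^2 = (1/630)/64 = 1/40320
Hence L_8(x) = x^8/40320 - x^7/630 + 7 x^6/180 - 7 x^5/15 + 35 x^4/12 - 28 x^3/3 + 14 x^2 - 8 x + 1.

L_8(x); series = x^8/40320 - x^7/630 + 7 x^6/180 - 7 x^5/15 + 35 x^4/12 - 28 x^3/3 + 14 x^2 - 8 x + 1
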